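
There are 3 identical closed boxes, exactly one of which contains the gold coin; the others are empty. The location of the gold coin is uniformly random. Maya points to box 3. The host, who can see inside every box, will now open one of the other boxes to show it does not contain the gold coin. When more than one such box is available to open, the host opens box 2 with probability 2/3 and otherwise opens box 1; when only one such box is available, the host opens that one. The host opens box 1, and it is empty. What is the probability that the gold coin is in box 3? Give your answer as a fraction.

1/4

Apply Bayes' rule, conditioning on where the gold coin actually is.
If it is in box 1 (prior 1/3): the host opened box 1, so this case is ruled out; weight (1/3)·0 = 0.
If it is in box 2 (prior 1/3): only box 1 is available, probability 1; weight (1/3)·1 = 1/3.
If it is in box 3 (prior 1/3): box 2 is available but not opened, probability 1/3; weight (1/3)·(1/3) = 1/9.
The weights sum to 4/9.
So P(the gold coin in box 3 | the host opened box 1) = (1/9) / (4/9) = 1/4.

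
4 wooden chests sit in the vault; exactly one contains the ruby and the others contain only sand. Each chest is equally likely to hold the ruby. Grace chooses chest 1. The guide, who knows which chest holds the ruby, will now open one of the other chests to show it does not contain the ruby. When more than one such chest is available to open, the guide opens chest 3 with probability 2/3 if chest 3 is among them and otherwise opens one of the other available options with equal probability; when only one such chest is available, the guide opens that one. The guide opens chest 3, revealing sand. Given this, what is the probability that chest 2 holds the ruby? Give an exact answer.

Apply Bayes' rule, conditioning on where the ruby actually is.
If it is in any of chests 1, 2, and 4 (prior 1/4 each): chest 3 is available, opened with probability 2/3; weight (1/4)·(2/3) = 1/6 each.
If it is in chest 3 (prior 1/4): the guide opened chest 3, so this case is ruled out; weight (1/4)·0 = 0.
The weights sum to 1/2.
So P(the ruby in chest 2 | the guide opened chest 3) = (1/6) / (1/2) = 1/3.

1/3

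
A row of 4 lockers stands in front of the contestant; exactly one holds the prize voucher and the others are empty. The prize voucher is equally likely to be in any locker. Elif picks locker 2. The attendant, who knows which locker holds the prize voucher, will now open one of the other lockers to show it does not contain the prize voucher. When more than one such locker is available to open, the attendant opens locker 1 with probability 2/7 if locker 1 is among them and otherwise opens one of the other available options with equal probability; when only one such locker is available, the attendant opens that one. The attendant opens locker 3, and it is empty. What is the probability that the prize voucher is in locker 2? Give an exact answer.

Condition on the true location of the prize voucher.
If it is in locker 1 (prior 1/4): locker 1 holds the prize so is unavailable; the attendant chooses uniformly among the 2 others, probability 1/2; weight (1/4)·(1/2) = 1/8.
If it is in locker 2 (prior 1/4): locker 1 is available but not opened; locker 3 gets probability (1 − 2/7)/2 = 5/14; weight (1/4)·(5/14) = 5/56.
If it is in locker 3 (prior 1/4): the attendant opened locker 3, so this case is ruled out; weight (1/4)·0 = 0.
If it is in locker 4 (prior 1/4): locker 1 is available but not opened, probability 5/7; weight (1/4)·(5/7) = 5/28.
The weights sum to 11/28.
So P(the prize voucher in locker 2 | the attendant opened locker 3) = (5/56) / (11/28) = 5/22.

5/22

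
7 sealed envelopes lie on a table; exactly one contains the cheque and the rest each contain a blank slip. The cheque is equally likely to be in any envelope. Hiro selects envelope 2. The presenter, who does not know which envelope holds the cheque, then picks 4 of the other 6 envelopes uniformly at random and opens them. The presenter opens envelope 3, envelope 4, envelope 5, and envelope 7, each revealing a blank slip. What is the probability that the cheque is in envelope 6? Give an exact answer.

Consider each possible location of the cheque in turn.
If it is in any of envelopes 1, 2, and 6 (prior 1/7 each): the presenter picks exactly this set with probability 1/15 regardless, and none is the prize; weight (1/7)·(1/15) = 1/105 each.
If it is in any of envelopes 3, 4, 5, and 7 (prior 1/7 each): that envelope was opened and seen not to hold the prize — ruled out; weight (1/7)·0 = 0 each.
The weights sum to 1/35.
So P(the cheque in envelope 6 | the presenter opened envelope 3, envelope 4, envelope 5, and envelope 7) = (1/105) / (1/35) = 1/3.

1/3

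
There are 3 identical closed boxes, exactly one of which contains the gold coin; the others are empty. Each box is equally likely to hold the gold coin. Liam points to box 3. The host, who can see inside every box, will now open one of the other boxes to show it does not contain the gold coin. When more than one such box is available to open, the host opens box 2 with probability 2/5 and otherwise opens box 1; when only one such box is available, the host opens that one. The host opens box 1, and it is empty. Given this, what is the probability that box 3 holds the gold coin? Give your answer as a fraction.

3/8

Consider each possible location of the gold coin in turn.
If it is in box 1 (prior 1/3): the host opened box 1, so this case is ruled out; weight (1/3)·0 = 0.
If it is in box 2 (prior 1/3): only box 1 is available, probability 1; weight (1/3)·1 = 1/3.
If it is in box 3 (prior 1/3): box 2 is available but not opened, probability 3/5; weight (1/3)·(3/5) = 1/5.
The weights sum to 8/15.
So P(the gold coin in box 3 | the host opened box 1) = (1/5) / (8/15) = 3/8.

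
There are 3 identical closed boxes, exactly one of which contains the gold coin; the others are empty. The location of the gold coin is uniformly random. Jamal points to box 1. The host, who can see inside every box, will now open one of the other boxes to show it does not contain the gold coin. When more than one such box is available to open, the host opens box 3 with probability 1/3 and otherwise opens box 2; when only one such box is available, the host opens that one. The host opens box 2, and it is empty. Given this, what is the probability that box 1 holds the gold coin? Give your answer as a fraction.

Condition on the true location of the gold coin.
If it is in box 1 (prior 1/3): box 3 is available but not opened, probability 2/3; weight (1/3)·(2/3) = 2/9.
If it is in box 2 (prior 1/3): the host opened box 2, so this case is ruled out; weight (1/3)·0 = 0.
If it is in box 3 (prior 1/3): only box 2 is available, probability 1; weight (1/3)·1 = 1/3.
The weights sum to 5/9.
So P(the gold coin in box 1 | the host opened box 2) = (2/9) / (5/9) = 2/5.

2/5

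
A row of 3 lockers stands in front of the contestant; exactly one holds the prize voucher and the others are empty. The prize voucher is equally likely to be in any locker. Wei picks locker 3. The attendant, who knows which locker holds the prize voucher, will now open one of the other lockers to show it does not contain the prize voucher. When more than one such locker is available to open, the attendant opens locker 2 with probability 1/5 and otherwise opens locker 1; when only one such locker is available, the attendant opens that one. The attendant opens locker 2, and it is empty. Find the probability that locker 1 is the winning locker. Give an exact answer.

5/6

Apply Bayes' rule, conditioning on where the prize voucher actually is.
If it is in locker 1 (prior 1/3): only locker 2 is available, probability 1; weight (1/3)·1 = 1/3.
If it is in locker 2 (prior 1/3): the attendant opened locker 2, so this case is ruled out; weight (1/3)·0 = 0.
If it is in locker 3 (prior 1/3): locker 2 is available, opened with probability 1/5; weight (1/3)·(1/5) = 1/15.
The weights sum to 2/5.
So P(the prize voucher in locker 1 | the attendant opened locker 2) = (1/3) / (2/5) = 5/6.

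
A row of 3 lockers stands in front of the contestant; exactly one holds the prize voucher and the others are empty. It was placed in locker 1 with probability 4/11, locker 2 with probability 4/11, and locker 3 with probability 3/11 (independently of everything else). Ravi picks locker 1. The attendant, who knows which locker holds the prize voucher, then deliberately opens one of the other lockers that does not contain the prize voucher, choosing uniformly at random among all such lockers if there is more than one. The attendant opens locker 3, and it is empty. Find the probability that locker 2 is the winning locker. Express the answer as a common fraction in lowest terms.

Apply Bayes' rule, conditioning on where the prize voucher actually is.
If it is in locker 1 (prior 4/11): the attendant has 2 equally likely choices, so probability 1/2; weight (4/11)·(1/2) = 2/11.
If it is in locker 2 (prior 4/11): the attendant has no choice, probability 1; weight (4/11)·1 = 4/11.
If it is in locker 3 (prior 3/11): the attendant opened locker 3, so this case is ruled out; weight (3/11)·0 = 0.
The weights sum to 6/11.
So P(the prize voucher in locker 2 | the attendant opened locker 3) = (4/11) / (6/11) = 2/3.

2/3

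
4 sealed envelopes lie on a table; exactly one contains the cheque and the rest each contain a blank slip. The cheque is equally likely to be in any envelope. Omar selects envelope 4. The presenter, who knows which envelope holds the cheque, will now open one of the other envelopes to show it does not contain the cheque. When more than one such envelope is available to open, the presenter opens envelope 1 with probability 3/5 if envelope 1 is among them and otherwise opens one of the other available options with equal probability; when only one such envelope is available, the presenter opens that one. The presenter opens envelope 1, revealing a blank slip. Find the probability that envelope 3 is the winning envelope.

1/3

Apply Bayes' rule, conditioning on where the cheque actually is.
If it is in envelope 1 (prior 1/4): the presenter opened envelope 1, so this case is ruled out; weight (1/4)·0 = 0.
If it is in any of envelopes 2, 3, and 4 (prior 1/4 each): envelope 1 is available, opened with probability 3/5; weight (1/4)·(3/5) = 3/20 each.
The weights sum to 9/20.
So P(the cheque in envelope 3 | the presenter opened envelope 1) = (3/20) / (9/20) = 1/3.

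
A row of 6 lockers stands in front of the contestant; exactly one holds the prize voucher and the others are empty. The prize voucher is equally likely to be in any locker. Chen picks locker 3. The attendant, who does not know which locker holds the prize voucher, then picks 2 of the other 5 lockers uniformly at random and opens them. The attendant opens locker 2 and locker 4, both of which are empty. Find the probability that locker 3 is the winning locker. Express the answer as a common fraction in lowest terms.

1/4

Condition on the true location of the prize voucher.
If it is in any of lockers 1, 3, 5, and 6 (prior 1/6 each): the attendant picks exactly this set with probability 1/10 regardless, and none is the prize; weight (1/6)·(1/10) = 1/60 each.
If it is in either of lockers 2 and 4 (prior 1/6 each): that locker was opened and seen not to hold the prize — ruled out; weight (1/6)·0 = 0 each.
The weights sum to 1/15.
So P(the prize voucher in locker 3 | the attendant opened locker 2 and locker 4) = (1/60) / (1/15) = 1/4.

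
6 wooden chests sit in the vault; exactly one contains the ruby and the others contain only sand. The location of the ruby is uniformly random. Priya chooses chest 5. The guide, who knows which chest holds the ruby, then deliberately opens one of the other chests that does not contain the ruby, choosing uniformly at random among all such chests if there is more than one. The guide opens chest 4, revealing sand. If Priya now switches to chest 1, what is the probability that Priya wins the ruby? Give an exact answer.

5/24

Consider each possible location of the ruby in turn.
If it is in any of chests 1, 2, 3, and 6 (prior 1/6 each): the guide has 4 equally likely choices, so probability 1/4; weight (1/6)·(1/4) = 1/24 each.
If it is in chest 4 (prior 1/6): the guide opened chest 4, so this case is ruled out; weight (1/6)·0 = 0.
If it is in chest 5 (prior 1/6): the guide has 5 equally likely choices, so probability 1/5; weight (1/6)·(1/5) = 1/30.
The weights sum to 1/5.
So P(the ruby in chest 1 | the guide opened chest 4) = (1/24) / (1/5) = 5/24.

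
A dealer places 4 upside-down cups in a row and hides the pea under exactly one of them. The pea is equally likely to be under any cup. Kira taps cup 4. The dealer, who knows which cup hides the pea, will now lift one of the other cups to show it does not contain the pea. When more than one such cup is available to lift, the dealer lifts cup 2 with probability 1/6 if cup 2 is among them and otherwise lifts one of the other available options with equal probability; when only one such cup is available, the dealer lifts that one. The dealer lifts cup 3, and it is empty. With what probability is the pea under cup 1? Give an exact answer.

10/21

Apply Bayes' rule, conditioning on where the pea actually is.
If it is under cup 1 (prior 1/4): cup 2 is available but not opened, probability 5/6; weight (1/4)·(5/6) = 5/24.
If it is under cup 2 (prior 1/4): cup 2 holds the prize so is unavailable; the dealer chooses uniformly among the 2 others, probability 1/2; weight (1/4)·(1/2) = 1/8.
If it is under cup 3 (prior 1/4): the dealer opened cup 3, so this case is ruled out; weight (1/4)·0 = 0.
If it is under cup 4 (prior 1/4): cup 2 is available but not opened; cup 3 gets probability (1 − 1/6)/2 = 5/12; weight (1/4)·(5/12) = 5/48.
The weights sum to 7/16.
So P(the pea under cup 1 | the dealer opened cup 3) = (5/24) / (7/16) = 10/21.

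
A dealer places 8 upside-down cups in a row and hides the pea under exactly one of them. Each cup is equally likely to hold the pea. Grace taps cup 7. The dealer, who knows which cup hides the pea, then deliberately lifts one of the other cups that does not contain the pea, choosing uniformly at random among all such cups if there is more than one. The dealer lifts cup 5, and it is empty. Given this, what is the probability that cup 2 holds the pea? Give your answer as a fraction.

7/48

Consider each possible location of the pea in turn.
If it is under any of cups 1, 2, 3, 4, 6, and 8 (prior 1/8 each): the dealer has 6 equally likely choices, so probability 1/6; weight (1/8)·(1/6) = 1/48 each.
If it is under cup 5 (prior 1/8): the dealer opened cup 5, so this case is ruled out; weight (1/8)·0 = 0.
If it is under cup 7 (prior 1/8): the dealer has 7 equally likely choices, so probability 1/7; weight (1/8)·(1/7) = 1/56.
The weights sum to 1/7.
So P(the pea under cup 2 | the dealer opened cup 5) = (1/48) / (1/7) = 7/48.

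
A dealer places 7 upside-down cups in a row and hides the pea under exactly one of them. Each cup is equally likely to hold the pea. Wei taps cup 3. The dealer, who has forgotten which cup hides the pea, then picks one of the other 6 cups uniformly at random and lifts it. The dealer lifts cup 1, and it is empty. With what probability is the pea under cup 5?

Condition on the true location of the pea.
If it is under cup 1 (prior 1/7): the dealer opened cup 1, so this case is ruled out; weight (1/7)·0 = 0.
If it is under any of cups 2, 3, 4, 5, 6, and 7 (prior 1/7 each): the dealer picks cup 1 with probability 1/6 regardless, and it is not the prize; weight (1/7)·(1/6) = 1/42 each.
The weights sum to 1/7.
So P(the pea under cup 5 | the dealer opened cup 1) = (1/42) / (1/7) = 1/6.

1/6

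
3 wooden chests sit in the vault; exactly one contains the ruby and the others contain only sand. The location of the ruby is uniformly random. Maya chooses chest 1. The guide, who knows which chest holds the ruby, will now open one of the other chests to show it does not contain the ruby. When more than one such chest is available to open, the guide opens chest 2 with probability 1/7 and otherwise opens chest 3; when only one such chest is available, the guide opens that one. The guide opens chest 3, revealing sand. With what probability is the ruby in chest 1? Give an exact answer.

Consider each possible location of the ruby in turn.
If it is in chest 1 (prior 1/3): chest 2 is available but not opened, probability 6/7; weight (1/3)·(6/7) = 2/7.
If it is in chest 2 (prior 1/3): only chest 3 is available, probability 1; weight (1/3)·1 = 1/3.
If it is in chest 3 (prior 1/3): the guide opened chest 3, so this case is ruled out; weight (1/3)·0 = 0.
The weights sum to 13/21.
So P(the ruby in chest 1 | the guide opened chest 3) = (2/7) / (13/21) = 6/13.

6/13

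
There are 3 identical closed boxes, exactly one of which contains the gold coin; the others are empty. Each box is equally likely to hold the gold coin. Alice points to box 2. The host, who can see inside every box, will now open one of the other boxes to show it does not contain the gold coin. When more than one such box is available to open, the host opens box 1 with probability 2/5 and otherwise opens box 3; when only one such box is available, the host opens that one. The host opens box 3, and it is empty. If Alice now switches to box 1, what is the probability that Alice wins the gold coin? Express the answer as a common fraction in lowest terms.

5/8

Condition on the true location of the gold coin.
If it is in box 1 (prior 1/3): only box 3 is available, probability 1; weight (1/3)·1 = 1/3.
If it is in box 2 (prior 1/3): box 1 is available but not opened, probability 3/5; weight (1/3)·(3/5) = 1/5.
If it is in box 3 (prior 1/3): the host opened box 3, so this case is ruled out; weight (1/3)·0 = 0.
The weights sum to 8/15.
So P(the gold coin in box 1 | the host opened box 3) = (1/3) / (8/15) = 5/8.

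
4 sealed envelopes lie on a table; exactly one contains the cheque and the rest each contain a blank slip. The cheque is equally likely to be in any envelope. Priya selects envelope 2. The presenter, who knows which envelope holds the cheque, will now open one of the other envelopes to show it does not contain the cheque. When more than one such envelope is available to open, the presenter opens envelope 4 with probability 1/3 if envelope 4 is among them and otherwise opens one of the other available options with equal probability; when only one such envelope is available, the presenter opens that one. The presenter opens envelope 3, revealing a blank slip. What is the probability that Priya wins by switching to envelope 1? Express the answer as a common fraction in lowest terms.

Condition on the true location of the cheque.
If it is in envelope 1 (prior 1/4): envelope 4 is available but not opened, probability 2/3; weight (1/4)·(2/3) = 1/6.
If it is in envelope 2 (prior 1/4): envelope 4 is available but not opened; envelope 3 gets probability (1 − 1/3)/2 = 1/3; weight (1/4)·(1/3) = 1/12.
If it is in envelope 3 (prior 1/4): the presenter opened envelope 3, so this case is ruled out; weight (1/4)·0 = 0.
If it is in envelope 4 (prior 1/4): envelope 4 holds the prize so is unavailable; the presenter chooses uniformly among the 2 others, probability 1/2; weight (1/4)·(1/2) = 1/8.
The weights sum to 3/8.
So P(the cheque in envelope 1 | the presenter opened envelope 3) = (1/6) / (3/8) = 4/9.

4/9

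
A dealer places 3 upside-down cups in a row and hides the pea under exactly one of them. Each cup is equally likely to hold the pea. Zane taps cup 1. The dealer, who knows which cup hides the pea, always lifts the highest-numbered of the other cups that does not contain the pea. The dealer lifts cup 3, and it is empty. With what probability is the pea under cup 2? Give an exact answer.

Apply Bayes' rule, conditioning on where the pea actually is.
If it is under either of cups 1 and 2 (prior 1/3 each): cup 3 is the highest-numbered option available, probability 1; weight (1/3)·1 = 1/3 each.
If it is under cup 3 (prior 1/3): the dealer opened cup 3, so this case is ruled out; weight (1/3)·0 = 0.
The weights sum to 2/3.
So P(the pea under cup 2 | the dealer opened cup 3) = (1/3) / (2/3) = 1/2.

1/2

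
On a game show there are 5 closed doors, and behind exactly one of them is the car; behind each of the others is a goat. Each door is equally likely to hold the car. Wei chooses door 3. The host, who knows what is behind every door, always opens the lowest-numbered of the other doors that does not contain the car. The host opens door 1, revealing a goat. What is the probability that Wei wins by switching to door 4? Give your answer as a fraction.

Condition on the true location of the car.
If it is behind door 1 (prior 1/5): the host opened door 1, so this case is ruled out; weight (1/5)·0 = 0.
If it is behind any of doors 2, 3, 4, and 5 (prior 1/5 each): door 1 is the lowest-numbered option available, probability 1; weight (1/5)·1 = 1/5 each.
The weights sum to 4/5.
So P(the car behind door 4 | the host opened door 1) = (1/5) / (4/5) = 1/4.

1/4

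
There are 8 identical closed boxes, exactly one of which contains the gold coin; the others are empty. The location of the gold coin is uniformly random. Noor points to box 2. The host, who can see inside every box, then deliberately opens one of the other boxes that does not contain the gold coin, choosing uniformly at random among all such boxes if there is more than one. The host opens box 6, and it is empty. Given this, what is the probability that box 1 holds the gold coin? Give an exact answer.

Apply Bayes' rule, conditioning on where the gold coin actually is.
If it is in any of boxes 1, 3, 4, 5, 7, and 8 (prior 1/8 each): the host has 6 equally likely choices, so probability 1/6; weight (1/8)·(1/6) = 1/48 each.
If it is in box 2 (prior 1/8): the host has 7 equally likely choices, so probability 1/7; weight (1/8)·(1/7) = 1/56.
If it is in box 6 (prior 1/8): the host opened box 6, so this case is ruled out; weight (1/8)·0 = 0.
The weights sum to 1/7.
So P(the gold coin in box 1 | the host opened box 6) = (1/48) / (1/7) = 7/48.

7/48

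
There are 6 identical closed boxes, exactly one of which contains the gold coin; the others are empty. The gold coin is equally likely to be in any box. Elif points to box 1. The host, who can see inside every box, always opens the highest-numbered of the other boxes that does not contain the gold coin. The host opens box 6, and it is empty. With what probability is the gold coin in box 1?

1/5

Apply Bayes' rule, conditioning on where the gold coin actually is.
If it is in any of boxes 1, 2, 3, 4, and 5 (prior 1/6 each): box 6 is the highest-numbered option available, probability 1; weight (1/6)·1 = 1/6 each.
If it is in box 6 (prior 1/6): the host opened box 6, so this case is ruled out; weight (1/6)·0 = 0.
The weights sum to 5/6.
So P(the gold coin in box 1 | the host opened box 6) = (1/6) / (5/6) = 1/5.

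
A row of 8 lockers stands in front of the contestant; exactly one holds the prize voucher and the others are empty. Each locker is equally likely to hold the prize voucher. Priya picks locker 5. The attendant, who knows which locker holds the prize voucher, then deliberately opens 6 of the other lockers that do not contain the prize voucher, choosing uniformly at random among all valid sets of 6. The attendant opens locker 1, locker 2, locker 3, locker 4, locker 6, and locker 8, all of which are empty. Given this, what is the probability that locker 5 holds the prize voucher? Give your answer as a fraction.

Condition on the true location of the prize voucher.
If it is in any of lockers 1, 2, 3, 4, 6, and 8 (prior 1/8 each): that locker was opened and seen not to hold the prize — ruled out; weight (1/8)·0 = 0 each.
If it is in locker 5 (prior 1/8): the attendant has 7 equally likely choices, so probability 1/7; weight (1/8)·(1/7) = 1/56.
If it is in locker 7 (prior 1/8): the attendant has no choice, probability 1; weight (1/8)·1 = 1/8.
The weights sum to 1/7.
So P(the prize voucher in locker 5 | the attendant opened locker 1, locker 2, locker 3, locker 4, locker 6, and locker 8) = (1/56) / (1/7) = 1/8.

1/8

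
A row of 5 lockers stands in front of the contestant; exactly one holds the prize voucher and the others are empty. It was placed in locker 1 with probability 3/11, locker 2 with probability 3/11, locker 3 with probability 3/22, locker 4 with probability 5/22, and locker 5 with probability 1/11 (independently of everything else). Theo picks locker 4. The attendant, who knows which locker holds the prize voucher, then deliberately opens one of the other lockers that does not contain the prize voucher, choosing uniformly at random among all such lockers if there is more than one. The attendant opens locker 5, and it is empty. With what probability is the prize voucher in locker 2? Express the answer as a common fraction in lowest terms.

8/25

Consider each possible location of the prize voucher in turn.
If it is in either of lockers 1 and 2 (prior 3/11 each): the attendant has 3 equally likely choices, so probability 1/3; weight (3/11)·(1/3) = 1/11 each.
If it is in locker 3 (prior 3/22): the attendant has 3 equally likely choices, so probability 1/3; weight (3/22)·(1/3) = 1/22.
If it is in locker 4 (prior 5/22): the attendant has 4 equally likely choices, so probability 1/4; weight (5/22)·(1/4) = 5/88.
If it is in locker 5 (prior 1/11): the attendant opened locker 5, so this case is ruled out; weight (1/11)·0 = 0.
The weights sum to 25/88.
So P(the prize voucher in locker 2 | the attendant opened locker 5) = (1/11) / (25/88) = 8/25.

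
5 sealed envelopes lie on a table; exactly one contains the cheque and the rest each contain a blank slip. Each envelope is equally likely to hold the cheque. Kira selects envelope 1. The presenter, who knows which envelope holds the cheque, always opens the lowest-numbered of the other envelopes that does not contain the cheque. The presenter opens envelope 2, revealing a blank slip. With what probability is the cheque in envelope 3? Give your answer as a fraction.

1/4

Consider each possible location of the cheque in turn.
If it is in any of envelopes 1, 3, 4, and 5 (prior 1/5 each): envelope 2 is the lowest-numbered option available, probability 1; weight (1/5)·1 = 1/5 each.
If it is in envelope 2 (prior 1/5): the presenter opened envelope 2, so this case is ruled out; weight (1/5)·0 = 0.
The weights sum to 4/5.
So P(the cheque in envelope 3 | the presenter opened envelope 2) = (1/5) / (4/5) = 1/4.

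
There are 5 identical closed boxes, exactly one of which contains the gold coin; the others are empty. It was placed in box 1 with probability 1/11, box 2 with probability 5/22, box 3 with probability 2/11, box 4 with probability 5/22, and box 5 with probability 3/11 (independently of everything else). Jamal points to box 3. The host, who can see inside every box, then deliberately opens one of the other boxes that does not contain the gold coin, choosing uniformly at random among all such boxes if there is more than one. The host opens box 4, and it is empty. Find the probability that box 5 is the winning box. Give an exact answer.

3/8

Condition on the true location of the gold coin.
If it is in box 1 (prior 1/11): the host has 3 equally likely choices, so probability 1/3; weight (1/11)·(1/3) = 1/33.
If it is in box 2 (prior 5/22): the host has 3 equally likely choices, so probability 1/3; weight (5/22)·(1/3) = 5/66.
If it is in box 3 (prior 2/11): the host has 4 equally likely choices, so probability 1/4; weight (2/11)·(1/4) = 1/22.
If it is in box 4 (prior 5/22): the host opened box 4, so this case is ruled out; weight (5/22)·0 = 0.
If it is in box 5 (prior 3/11): the host has 3 equally likely choices, so probability 1/3; weight (3/11)·(1/3) = 1/11.
The weights sum to 8/33.
So P(the gold coin in box 5 | the host opened box 4) = (1/11) / (8/33) = 3/8.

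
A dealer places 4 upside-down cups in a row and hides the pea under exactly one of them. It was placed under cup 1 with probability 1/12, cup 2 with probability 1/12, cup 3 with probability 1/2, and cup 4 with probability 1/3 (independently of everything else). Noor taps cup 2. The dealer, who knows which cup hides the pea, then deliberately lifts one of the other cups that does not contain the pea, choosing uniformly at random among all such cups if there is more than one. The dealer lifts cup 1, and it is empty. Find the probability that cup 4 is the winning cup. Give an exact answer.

3/8

Condition on the true location of the pea.
If it is under cup 1 (prior 1/12): the dealer opened cup 1, so this case is ruled out; weight (1/12)·0 = 0.
If it is under cup 2 (prior 1/12): the dealer has 3 equally likely choices, so probability 1/3; weight (1/12)·(1/3) = 1/36.
If it is under cup 3 (prior 1/2): the dealer has 2 equally likely choices, so probability 1/2; weight (1/2)·(1/2) = 1/4.
If it is under cup 4 (prior 1/3): the dealer has 2 equally likely choices, so probability 1/2; weight (1/3)·(1/2) = 1/6.
The weights sum to 4/9.
So P(the pea under cup 4 | the dealer opened cup 1) = (1/6) / (4/9) = 3/8.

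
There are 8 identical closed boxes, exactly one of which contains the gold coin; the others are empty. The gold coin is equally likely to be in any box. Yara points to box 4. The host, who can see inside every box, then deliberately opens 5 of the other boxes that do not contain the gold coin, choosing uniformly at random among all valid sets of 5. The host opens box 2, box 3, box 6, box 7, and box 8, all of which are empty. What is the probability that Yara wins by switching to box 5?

7/16

Apply Bayes' rule, conditioning on where the gold coin actually is.
If it is in either of boxes 1 and 5 (prior 1/8 each): the host has 6 equally likely choices, so probability 1/6; weight (1/8)·(1/6) = 1/48 each.
If it is in any of boxes 2, 3, 6, 7, and 8 (prior 1/8 each): that box was opened and seen not to hold the prize — ruled out; weight (1/8)·0 = 0 each.
If it is in box 4 (prior 1/8): the host has 21 equally likely choices, so probability 1/21; weight (1/8)·(1/21) = 1/168.
The weights sum to 1/21.
So P(the gold coin in box 5 | the host opened box 2, box 3, box 6, box 7, and box 8) = (1/48) / (1/21) = 7/16.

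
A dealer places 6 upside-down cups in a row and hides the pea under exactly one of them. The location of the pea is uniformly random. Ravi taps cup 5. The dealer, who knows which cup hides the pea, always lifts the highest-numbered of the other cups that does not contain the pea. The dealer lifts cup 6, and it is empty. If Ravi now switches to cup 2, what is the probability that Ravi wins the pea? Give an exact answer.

1/5

Condition on the true location of the pea.
If it is under any of cups 1, 2, 3, 4, and 5 (prior 1/6 each): cup 6 is the highest-numbered option available, probability 1; weight (1/6)·1 = 1/6 each.
If it is under cup 6 (prior 1/6): the dealer opened cup 6, so this case is ruled out; weight (1/6)·0 = 0.
The weights sum to 5/6.
So P(the pea under cup 2 | the dealer opened cup 6) = (1/6) / (5/6) = 1/5.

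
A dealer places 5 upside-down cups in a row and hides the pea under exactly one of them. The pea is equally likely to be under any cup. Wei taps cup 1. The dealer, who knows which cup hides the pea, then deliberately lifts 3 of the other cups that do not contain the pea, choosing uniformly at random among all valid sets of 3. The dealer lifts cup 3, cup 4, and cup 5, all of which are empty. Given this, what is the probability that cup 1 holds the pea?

1/5

Condition on the true location of the pea.
If it is under cup 1 (prior 1/5): the dealer has 4 equally likely choices, so probability 1/4; weight (1/5)·(1/4) = 1/20.
If it is under cup 2 (prior 1/5): the dealer has no choice, probability 1; weight (1/5)·1 = 1/5.
If it is under any of cups 3, 4, and 5 (prior 1/5 each): that cup was opened and seen not to hold the prize — ruled out; weight (1/5)·0 = 0 each.
The weights sum to 1/4.
So P(the pea under cup 1 | the dealer opened cup 3, cup 4, and cup 5) = (1/20) / (1/4) = 1/5.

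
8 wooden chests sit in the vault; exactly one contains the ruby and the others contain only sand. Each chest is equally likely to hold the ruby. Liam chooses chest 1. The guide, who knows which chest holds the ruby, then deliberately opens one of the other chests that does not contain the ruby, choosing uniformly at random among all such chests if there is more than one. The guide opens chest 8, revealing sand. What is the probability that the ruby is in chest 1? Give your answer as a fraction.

Apply Bayes' rule, conditioning on where the ruby actually is.
If it is in chest 1 (prior 1/8): the guide has 7 equally likely choices, so probability 1/7; weight (1/8)·(1/7) = 1/56.
If it is in any of chests 2, 3, 4, 5, 6, and 7 (prior 1/8 each): the guide has 6 equally likely choices, so probability 1/6; weight (1/8)·(1/6) = 1/48 each.
If it is in chest 8 (prior 1/8): the guide opened chest 8, so this case is ruled out; weight (1/8)·0 = 0.
The weights sum to 1/7.
So P(the ruby in chest 1 | the guide opened chest 8) = (1/56) / (1/7) = 1/8.

1/8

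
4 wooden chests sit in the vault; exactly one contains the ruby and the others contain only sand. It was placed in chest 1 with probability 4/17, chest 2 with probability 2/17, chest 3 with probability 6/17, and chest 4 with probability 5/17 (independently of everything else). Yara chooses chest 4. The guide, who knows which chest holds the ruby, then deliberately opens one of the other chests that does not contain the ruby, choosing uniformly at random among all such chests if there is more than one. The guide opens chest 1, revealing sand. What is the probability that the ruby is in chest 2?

Consider each possible location of the ruby in turn.
If it is in chest 1 (prior 4/17): the guide opened chest 1, so this case is ruled out; weight (4/17)·0 = 0.
If it is in chest 2 (prior 2/17): the guide has 2 equally likely choices, so probability 1/2; weight (2/17)·(1/2) = 1/17.
If it is in chest 3 (prior 6/17): the guide has 2 equally likely choices, so probability 1/2; weight (6/17)·(1/2) = 3/17.
If it is in chest 4 (prior 5/17): the guide has 3 equally likely choices, so probability 1/3; weight (5/17)·(1/3) = 5/51.
The weights sum to 1/3.
So P(the ruby in chest 2 | the guide opened chest 1) = (1/17) / (1/3) = 3/17.

3/17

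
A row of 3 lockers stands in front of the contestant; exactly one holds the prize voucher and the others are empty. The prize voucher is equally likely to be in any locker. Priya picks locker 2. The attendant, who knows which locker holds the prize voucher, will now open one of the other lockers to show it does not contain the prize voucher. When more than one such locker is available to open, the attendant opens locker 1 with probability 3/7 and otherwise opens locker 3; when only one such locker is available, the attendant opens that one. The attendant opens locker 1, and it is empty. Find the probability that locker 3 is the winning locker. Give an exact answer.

7/10

Apply Bayes' rule, conditioning on where the prize voucher actually is.
If it is in locker 1 (prior 1/3): the attendant opened locker 1, so this case is ruled out; weight (1/3)·0 = 0.
If it is in locker 2 (prior 1/3): locker 1 is available, opened with probability 3/7; weight (1/3)·(3/7) = 1/7.
If it is in locker 3 (prior 1/3): only locker 1 is available, probability 1; weight (1/3)·1 = 1/3.
The weights sum to 10/21.
So P(the prize voucher in locker 3 | the attendant opened locker 1) = (1/3) / (10/21) = 7/10.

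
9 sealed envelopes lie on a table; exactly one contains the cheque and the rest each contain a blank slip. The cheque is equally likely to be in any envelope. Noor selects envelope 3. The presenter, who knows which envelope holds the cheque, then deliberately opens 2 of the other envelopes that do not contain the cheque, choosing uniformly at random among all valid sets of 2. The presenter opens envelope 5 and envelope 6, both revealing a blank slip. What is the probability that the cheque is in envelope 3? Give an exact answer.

1/9

Condition on the true location of the cheque.
If it is in any of envelopes 1, 2, 4, 7, 8, and 9 (prior 1/9 each): the presenter has 21 equally likely choices, so probability 1/21; weight (1/9)·(1/21) = 1/189 each.
If it is in envelope 3 (prior 1/9): the presenter has 28 equally likely choices, so probability 1/28; weight (1/9)·(1/28) = 1/252.
If it is in either of envelopes 5 and 6 (prior 1/9 each): that envelope was opened and seen not to hold the prize — ruled out; weight (1/9)·0 = 0 each.
The weights sum to 1/28.
So P(the cheque in envelope 3 | the presenter opened envelope 5 and envelope 6) = (1/252) / (1/28) = 1/9.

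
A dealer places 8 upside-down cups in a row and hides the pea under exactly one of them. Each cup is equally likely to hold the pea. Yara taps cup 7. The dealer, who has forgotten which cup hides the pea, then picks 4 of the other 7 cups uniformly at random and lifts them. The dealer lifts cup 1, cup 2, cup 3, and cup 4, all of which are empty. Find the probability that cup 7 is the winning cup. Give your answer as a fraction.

Consider each possible location of the pea in turn.
If it is under any of cups 1, 2, 3, and 4 (prior 1/8 each): that cup was opened and seen not to hold the prize — ruled out; weight (1/8)·0 = 0 each.
If it is under any of cups 5, 6, 7, and 8 (prior 1/8 each): the dealer picks exactly this set with probability 1/35 regardless, and none is the prize; weight (1/8)·(1/35) = 1/280 each.
The weights sum to 1/70.
So P(the pea under cup 7 | the dealer opened cup 1, cup 2, cup 3, and cup 4) = (1/280) / (1/70) = 1/4.

1/4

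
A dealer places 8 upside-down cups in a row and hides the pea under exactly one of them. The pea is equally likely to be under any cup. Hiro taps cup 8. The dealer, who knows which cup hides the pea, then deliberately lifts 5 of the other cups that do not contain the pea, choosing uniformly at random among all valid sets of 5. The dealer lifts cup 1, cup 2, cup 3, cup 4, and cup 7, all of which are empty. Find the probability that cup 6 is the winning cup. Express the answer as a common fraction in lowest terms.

Apply Bayes' rule, conditioning on where the pea actually is.
If it is under any of cups 1, 2, 3, 4, and 7 (prior 1/8 each): that cup was opened and seen not to hold the prize — ruled out; weight (1/8)·0 = 0 each.
If it is under either of cups 5 and 6 (prior 1/8 each): the dealer has 6 equally likely choices, so probability 1/6; weight (1/8)·(1/6) = 1/48 each.
If it is under cup 8 (prior 1/8): the dealer has 21 equally likely choices, so probability 1/21; weight (1/8)·(1/21) = 1/168.
The weights sum to 1/21.
So P(the pea under cup 6 | the dealer opened cup 1, cup 2, cup 3, cup 4, and cup 7) = (1/48) / (1/21) = 7/16.

7/16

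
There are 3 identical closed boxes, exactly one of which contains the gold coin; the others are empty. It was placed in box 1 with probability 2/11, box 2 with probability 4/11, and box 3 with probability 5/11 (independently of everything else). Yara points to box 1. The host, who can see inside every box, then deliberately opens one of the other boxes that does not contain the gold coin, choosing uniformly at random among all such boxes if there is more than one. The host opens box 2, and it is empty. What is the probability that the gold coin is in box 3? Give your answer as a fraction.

5/6

Apply Bayes' rule, conditioning on where the gold coin actually is.
If it is in box 1 (prior 2/11): the host has 2 equally likely choices, so probability 1/2; weight (2/11)·(1/2) = 1/11.
If it is in box 2 (prior 4/11): the host opened box 2, so this case is ruled out; weight (4/11)·0 = 0.
If it is in box 3 (prior 5/11): the host has no choice, probability 1; weight (5/11)·1 = 5/11.
The weights sum to 6/11.
So P(the gold coin in box 3 | the host opened box 2) = (5/11) / (6/11) = 5/6.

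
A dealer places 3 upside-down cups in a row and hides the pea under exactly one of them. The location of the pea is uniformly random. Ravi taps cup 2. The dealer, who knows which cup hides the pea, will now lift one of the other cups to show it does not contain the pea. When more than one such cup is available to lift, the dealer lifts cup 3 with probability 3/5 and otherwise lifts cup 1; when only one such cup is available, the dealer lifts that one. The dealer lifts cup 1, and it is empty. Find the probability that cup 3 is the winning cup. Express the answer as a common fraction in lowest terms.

5/7

Consider each possible location of the pea in turn.
If it is under cup 1 (prior 1/3): the dealer opened cup 1, so this case is ruled out; weight (1/3)·0 = 0.
If it is under cup 2 (prior 1/3): cup 3 is available but not opened, probability 2/5; weight (1/3)·(2/5) = 2/15.
If it is under cup 3 (prior 1/3): only cup 1 is available, probability 1; weight (1/3)·1 = 1/3.
The weights sum to 7/15.
So P(the pea under cup 3 | the dealer opened cup 1) = (1/3) / (7/15) = 5/7.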